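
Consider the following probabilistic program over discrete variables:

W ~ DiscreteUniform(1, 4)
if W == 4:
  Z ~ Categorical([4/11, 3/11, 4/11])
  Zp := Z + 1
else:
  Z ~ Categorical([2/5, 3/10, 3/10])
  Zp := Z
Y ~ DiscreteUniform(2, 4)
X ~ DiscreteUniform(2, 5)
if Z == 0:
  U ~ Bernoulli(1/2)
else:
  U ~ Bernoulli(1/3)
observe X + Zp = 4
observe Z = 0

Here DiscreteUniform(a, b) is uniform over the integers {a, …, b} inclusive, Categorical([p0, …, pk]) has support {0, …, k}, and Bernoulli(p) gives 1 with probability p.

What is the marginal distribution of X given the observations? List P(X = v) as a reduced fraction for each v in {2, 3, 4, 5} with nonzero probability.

P(X=3) = 10/43, P(X=4) = 33/43

Enumerate traces; 24 have nonzero weight after conditioning:
  (W=1, Z=0, Y=2, X=4, U=0) weight 1/240
  (W=1, Z=0, Y=2, X=4, U=1) weight 1/240
  (W=1, Z=0, Y=3, X=4, U=0) weight 1/240
  (W=1, Z=0, Y=3, X=4, U=1) weight 1/240
  (W=1, Z=0, Y=4, X=4, U=0) weight 1/240
  (W=1, Z=0, Y=4, X=4, U=1) weight 1/240
  (W=2, Z=0, Y=2, X=4, U=0) weight 1/240
  (W=2, Z=0, Y=2, X=4, U=1) weight 1/240
  (W=4, Z=0, Y=2, X=3, U=0) weight 1/264
  … 15 more
Group by X:
  weight(X=3) = 1/44
  weight(X=4) = 3/40
Total weight = 1/44 + 3/40 = 43/440
P(X=3 | obs) = 1/44 / 43/440 = 10/43
P(X=4 | obs) = 3/40 / 43/440 = 33/43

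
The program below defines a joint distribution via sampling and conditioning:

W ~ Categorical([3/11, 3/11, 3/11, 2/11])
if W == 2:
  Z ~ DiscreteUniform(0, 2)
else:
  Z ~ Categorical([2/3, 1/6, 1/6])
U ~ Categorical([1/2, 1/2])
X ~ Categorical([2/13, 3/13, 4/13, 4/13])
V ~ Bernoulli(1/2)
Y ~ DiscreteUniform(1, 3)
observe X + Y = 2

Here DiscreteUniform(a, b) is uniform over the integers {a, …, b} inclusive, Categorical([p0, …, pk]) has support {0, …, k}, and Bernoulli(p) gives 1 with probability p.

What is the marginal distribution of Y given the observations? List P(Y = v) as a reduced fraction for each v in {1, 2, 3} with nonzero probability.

P(Y=1) = 3/5, P(Y=2) = 2/5

Enumerate traces; 96 have nonzero weight after conditioning:
  (W=0, Z=0, U=0, X=0, V=0, Y=2) weight 1/429
  (W=0, Z=0, U=0, X=0, V=1, Y=2) weight 1/429
  (W=0, Z=0, U=0, X=1, V=0, Y=1) weight 1/286
  (W=0, Z=0, U=0, X=1, V=1, Y=1) weight 1/286
  (W=0, Z=0, U=1, X=0, V=0, Y=2) weight 1/429
  (W=0, Z=0, U=1, X=0, V=1, Y=2) weight 1/429
  (W=0, Z=0, U=1, X=1, V=0, Y=1) weight 1/286
  (W=0, Z=0, U=1, X=1, V=1, Y=1) weight 1/286
  … 88 more
Group by Y:
  weight(Y=1) = 1/13
  weight(Y=2) = 2/39
Total weight = 1/13 + 2/39 = 5/39
P(Y=1 | obs) = 1/13 / 5/39 = 3/5
P(Y=2 | obs) = 2/39 / 5/39 = 2/5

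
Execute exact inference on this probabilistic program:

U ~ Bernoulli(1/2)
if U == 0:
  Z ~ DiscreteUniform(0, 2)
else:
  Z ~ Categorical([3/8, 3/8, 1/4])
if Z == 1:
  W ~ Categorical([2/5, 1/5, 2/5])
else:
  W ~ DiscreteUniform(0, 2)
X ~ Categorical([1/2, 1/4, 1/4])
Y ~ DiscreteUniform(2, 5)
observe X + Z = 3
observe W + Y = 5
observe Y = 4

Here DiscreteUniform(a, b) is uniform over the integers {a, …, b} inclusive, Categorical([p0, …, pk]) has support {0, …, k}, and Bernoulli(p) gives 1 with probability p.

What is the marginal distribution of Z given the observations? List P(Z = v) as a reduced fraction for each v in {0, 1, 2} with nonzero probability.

P(Z=1) = 51/121, P(Z=2) = 70/121

Enumerate traces; 4 have nonzero weight after conditioning:
  (U=0, Z=1, W=1, X=2, Y=4) weight 1/480
  (U=0, Z=2, W=1, X=1, Y=4) weight 1/288
  (U=1, Z=1, W=1, X=2, Y=4) weight 3/1280
  (U=1, Z=2, W=1, X=1, Y=4) weight 1/384
Group by Z:
  weight(Z=1) = 17/3840
  weight(Z=2) = 7/1152
Total weight = 17/3840 + 7/1152 = 121/11520
P(Z=1 | obs) = 17/3840 / 121/11520 = 51/121
P(Z=2 | obs) = 7/1152 / 121/11520 = 70/121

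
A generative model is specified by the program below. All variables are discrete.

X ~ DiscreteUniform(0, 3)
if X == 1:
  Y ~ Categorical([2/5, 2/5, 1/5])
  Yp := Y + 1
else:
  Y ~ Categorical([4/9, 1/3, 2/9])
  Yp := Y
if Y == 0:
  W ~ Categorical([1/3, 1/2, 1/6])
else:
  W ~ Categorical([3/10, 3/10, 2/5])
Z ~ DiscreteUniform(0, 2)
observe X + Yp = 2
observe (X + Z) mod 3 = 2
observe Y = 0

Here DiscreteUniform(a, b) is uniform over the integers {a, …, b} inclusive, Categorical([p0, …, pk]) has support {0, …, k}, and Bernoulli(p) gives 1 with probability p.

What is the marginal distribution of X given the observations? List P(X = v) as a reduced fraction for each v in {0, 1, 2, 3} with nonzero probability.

P(X=1) = 9/19, P(X=2) = 10/19

Enumerate traces; 6 have nonzero weight after conditioning:
  (X=1, Y=0, W=0, Z=1) weight 1/90
  (X=1, Y=0, W=1, Z=1) weight 1/60
  (X=1, Y=0, W=2, Z=1) weight 1/180
  (X=2, Y=0, W=0, Z=0) weight 1/81
  (X=2, Y=0, W=1, Z=0) weight 1/54
  (X=2, Y=0, W=2, Z=0) weight 1/162
Group by X:
  weight(X=1) = 1/30
  weight(X=2) = 1/27
Total weight = 1/30 + 1/27 = 19/270
P(X=1 | obs) = 1/30 / 19/270 = 9/19
P(X=2 | obs) = 1/27 / 19/270 = 10/19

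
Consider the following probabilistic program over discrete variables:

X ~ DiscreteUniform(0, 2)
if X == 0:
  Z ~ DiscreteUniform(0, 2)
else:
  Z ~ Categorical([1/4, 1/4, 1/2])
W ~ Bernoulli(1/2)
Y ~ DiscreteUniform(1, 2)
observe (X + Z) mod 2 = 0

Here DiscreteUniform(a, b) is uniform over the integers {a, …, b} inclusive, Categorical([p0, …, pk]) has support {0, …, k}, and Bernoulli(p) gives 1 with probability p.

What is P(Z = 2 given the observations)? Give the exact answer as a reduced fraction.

P(Z = 2 | obs) = 1/2

Enumerate traces; 20 have nonzero weight after conditioning:
  (X=0, Z=0, W=0, Y=1) weight 1/36
  (X=0, Z=0, W=0, Y=2) weight 1/36
  (X=0, Z=0, W=1, Y=1) weight 1/36
  (X=0, Z=0, W=1, Y=2) weight 1/36
  (X=0, Z=2, W=0, Y=1) weight 1/36
  (X=0, Z=2, W=0, Y=2) weight 1/36
  (X=0, Z=2, W=1, Y=1) weight 1/36
  (X=0, Z=2, W=1, Y=2) weight 1/36
  (X=1, Z=1, W=0, Y=1) weight 1/48
  … 11 more
Group by Z:
  weight(Z=0) = 7/36
  weight(Z=1) = 1/12
  weight(Z=2) = 5/18
Total weight = 7/36 + 1/12 + 5/18 = 5/9
P(Z=0 | obs) = 7/36 / 5/9 = 7/20
P(Z=1 | obs) = 1/12 / 5/9 = 3/20
P(Z=2 | obs) = 5/18 / 5/9 = 1/2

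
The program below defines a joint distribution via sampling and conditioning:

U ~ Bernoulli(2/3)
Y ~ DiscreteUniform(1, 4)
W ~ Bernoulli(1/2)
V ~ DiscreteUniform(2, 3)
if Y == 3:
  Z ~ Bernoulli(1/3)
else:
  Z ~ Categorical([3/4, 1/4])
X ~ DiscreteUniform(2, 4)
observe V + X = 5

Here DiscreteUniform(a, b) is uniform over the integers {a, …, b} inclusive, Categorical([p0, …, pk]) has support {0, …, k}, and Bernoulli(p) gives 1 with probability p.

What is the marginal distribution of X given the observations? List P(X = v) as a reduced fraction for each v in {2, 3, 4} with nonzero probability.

Enumerate traces; 64 have nonzero weight after conditioning:
  (U=0, Y=1, W=0, V=2, Z=0, X=3) weight 1/192
  (U=0, Y=1, W=0, V=2, Z=1, X=3) weight 1/576
  (U=0, Y=1, W=0, V=3, Z=0, X=2) weight 1/192
  (U=0, Y=1, W=0, V=3, Z=1, X=2) weight 1/576
  (U=0, Y=1, W=1, V=2, Z=0, X=3) weight 1/192
  (U=0, Y=1, W=1, V=2, Z=1, X=3) weight 1/576
  (U=0, Y=1, W=1, V=3, Z=0, X=2) weight 1/192
  (U=0, Y=1, W=1, V=3, Z=1, X=2) weight 1/576
  … 56 more
Group by X:
  weight(X=2) = 1/6
  weight(X=3) = 1/6
Total weight = 1/6 + 1/6 = 1/3
P(X=2 | obs) = 1/6 / 1/3 = 1/2
P(X=3 | obs) = 1/6 / 1/3 = 1/2

P(X=2) = 1/2, P(X=3) = 1/2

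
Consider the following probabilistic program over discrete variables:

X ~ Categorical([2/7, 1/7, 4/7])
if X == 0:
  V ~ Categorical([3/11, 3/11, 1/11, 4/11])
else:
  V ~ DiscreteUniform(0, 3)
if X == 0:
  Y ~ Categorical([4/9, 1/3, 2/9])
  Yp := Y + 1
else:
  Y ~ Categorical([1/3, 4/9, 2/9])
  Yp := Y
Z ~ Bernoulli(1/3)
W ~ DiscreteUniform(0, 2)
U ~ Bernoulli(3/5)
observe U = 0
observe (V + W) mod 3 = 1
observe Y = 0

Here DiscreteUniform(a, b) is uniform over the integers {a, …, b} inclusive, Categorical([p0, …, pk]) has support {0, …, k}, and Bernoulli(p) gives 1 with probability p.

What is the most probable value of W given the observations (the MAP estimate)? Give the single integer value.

Enumerate traces; 24 have nonzero weight after conditioning:
  (X=0, V=0, Y=0, Z=0, W=1, U=0) weight 32/10395
  (X=0, V=0, Y=0, Z=1, W=1, U=0) weight 16/10395
  (X=0, V=1, Y=0, Z=0, W=0, U=0) weight 32/10395
  (X=0, V=1, Y=0, Z=1, W=0, U=0) weight 16/10395
  (X=0, V=2, Y=0, Z=0, W=2, U=0) weight 32/31185
  (X=0, V=2, Y=0, Z=1, W=2, U=0) weight 16/31185
  (X=0, V=3, Y=0, Z=0, W=1, U=0) weight 128/31185
  (X=0, V=3, Y=0, Z=1, W=1, U=0) weight 64/31185
  … 16 more
Group by W:
  weight(W=0) = 29/2310
  weight(W=1) = 277/10395
  weight(W=2) = 197/20790
Total weight = 29/2310 + 277/10395 + 197/20790 = 46/945
P(W=0 | obs) = 29/2310 / 46/945 = 261/1012
P(W=1 | obs) = 277/10395 / 46/945 = 277/506
P(W=2 | obs) = 197/20790 / 46/945 = 197/1012
argmax = 1

argmax_v P(W = v | obs) = 1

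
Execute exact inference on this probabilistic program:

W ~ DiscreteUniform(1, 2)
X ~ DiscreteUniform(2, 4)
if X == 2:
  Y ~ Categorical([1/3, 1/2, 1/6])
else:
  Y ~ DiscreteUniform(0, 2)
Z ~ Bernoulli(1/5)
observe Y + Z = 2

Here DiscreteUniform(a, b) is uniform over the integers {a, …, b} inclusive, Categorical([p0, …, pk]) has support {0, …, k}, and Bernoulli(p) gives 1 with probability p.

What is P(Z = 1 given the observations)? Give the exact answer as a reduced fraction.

Enumerate traces; 12 have nonzero weight after conditioning:
  (W=1, X=2, Y=1, Z=1) weight 1/60
  (W=1, X=2, Y=2, Z=0) weight 1/45
  (W=1, X=3, Y=1, Z=1) weight 1/90
  (W=1, X=3, Y=2, Z=0) weight 2/45
  (W=1, X=4, Y=1, Z=1) weight 1/90
  (W=1, X=4, Y=2, Z=0) weight 2/45
  (W=2, X=2, Y=1, Z=1) weight 1/60
  (W=2, X=2, Y=2, Z=0) weight 1/45
  … 4 more
Group by Z:
  weight(Z=0) = 2/9
  weight(Z=1) = 7/90
Total weight = 2/9 + 7/90 = 3/10
P(Z=0 | obs) = 2/9 / 3/10 = 20/27
P(Z=1 | obs) = 7/90 / 3/10 = 7/27

P(Z = 1 | obs) = 7/27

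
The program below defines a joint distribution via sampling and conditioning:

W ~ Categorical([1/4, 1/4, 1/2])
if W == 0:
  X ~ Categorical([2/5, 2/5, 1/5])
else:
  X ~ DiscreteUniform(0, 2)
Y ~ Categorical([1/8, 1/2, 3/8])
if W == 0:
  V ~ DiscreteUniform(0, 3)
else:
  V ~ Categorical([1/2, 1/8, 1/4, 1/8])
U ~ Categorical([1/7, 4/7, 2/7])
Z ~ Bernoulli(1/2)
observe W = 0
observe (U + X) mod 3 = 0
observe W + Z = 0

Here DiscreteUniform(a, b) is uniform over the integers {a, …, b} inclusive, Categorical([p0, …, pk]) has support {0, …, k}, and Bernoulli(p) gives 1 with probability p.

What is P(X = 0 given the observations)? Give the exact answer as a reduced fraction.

P(X = 0 | obs) = 1/5

Enumerate traces; 36 have nonzero weight after conditioning:
  (W=0, X=0, Y=0, V=0, U=0, Z=0) weight 1/4480
  (W=0, X=0, Y=0, V=1, U=0, Z=0) weight 1/4480
  (W=0, X=0, Y=0, V=2, U=0, Z=0) weight 1/4480
  (W=0, X=0, Y=0, V=3, U=0, Z=0) weight 1/4480
  (W=0, X=0, Y=1, V=0, U=0, Z=0) weight 1/1120
  (W=0, X=0, Y=1, V=1, U=0, Z=0) weight 1/1120
  (W=0, X=0, Y=1, V=2, U=0, Z=0) weight 1/1120
  (W=0, X=0, Y=1, V=3, U=0, Z=0) weight 1/1120
  (W=0, X=1, Y=0, V=0, U=2, Z=0) weight 1/2240
  (W=0, X=2, Y=0, V=0, U=1, Z=0) weight 1/2240
  … 26 more
Group by X:
  weight(X=0) = 1/140
  weight(X=1) = 1/70
  weight(X=2) = 1/70
Total weight = 1/140 + 1/70 + 1/70 = 1/28
P(X=0 | obs) = 1/140 / 1/28 = 1/5
P(X=1 | obs) = 1/70 / 1/28 = 2/5
P(X=2 | obs) = 1/70 / 1/28 = 2/5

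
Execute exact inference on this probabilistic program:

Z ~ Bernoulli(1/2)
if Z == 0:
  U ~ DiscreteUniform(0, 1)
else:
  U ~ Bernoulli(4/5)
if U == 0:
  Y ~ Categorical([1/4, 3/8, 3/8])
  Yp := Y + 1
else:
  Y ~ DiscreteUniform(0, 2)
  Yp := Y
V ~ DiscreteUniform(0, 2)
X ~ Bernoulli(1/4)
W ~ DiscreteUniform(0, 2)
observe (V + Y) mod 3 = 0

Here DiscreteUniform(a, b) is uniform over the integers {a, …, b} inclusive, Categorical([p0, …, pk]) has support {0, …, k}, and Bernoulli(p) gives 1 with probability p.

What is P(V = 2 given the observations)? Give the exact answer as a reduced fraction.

P(V = 2 | obs) = 167/480

Enumerate traces; 72 have nonzero weight after conditioning:
  (Z=0, U=0, Y=0, V=0, X=0, W=0) weight 1/192
  (Z=0, U=0, Y=0, V=0, X=0, W=1) weight 1/192
  (Z=0, U=0, Y=0, V=0, X=0, W=2) weight 1/192
  (Z=0, U=0, Y=0, V=0, X=1, W=0) weight 1/576
  (Z=0, U=0, Y=0, V=0, X=1, W=1) weight 1/576
  (Z=0, U=0, Y=0, V=0, X=1, W=2) weight 1/576
  (Z=0, U=0, Y=1, V=2, X=0, W=0) weight 1/128
  (Z=0, U=0, Y=1, V=2, X=0, W=1) weight 1/128
  (Z=0, U=0, Y=2, V=1, X=0, W=0) weight 1/128
  … 63 more
Group by V:
  weight(V=0) = 73/720
  weight(V=1) = 167/1440
  weight(V=2) = 167/1440
Total weight = 73/720 + 167/1440 + 167/1440 = 1/3
P(V=0 | obs) = 73/720 / 1/3 = 73/240
P(V=1 | obs) = 167/1440 / 1/3 = 167/480
P(V=2 | obs) = 167/1440 / 1/3 = 167/480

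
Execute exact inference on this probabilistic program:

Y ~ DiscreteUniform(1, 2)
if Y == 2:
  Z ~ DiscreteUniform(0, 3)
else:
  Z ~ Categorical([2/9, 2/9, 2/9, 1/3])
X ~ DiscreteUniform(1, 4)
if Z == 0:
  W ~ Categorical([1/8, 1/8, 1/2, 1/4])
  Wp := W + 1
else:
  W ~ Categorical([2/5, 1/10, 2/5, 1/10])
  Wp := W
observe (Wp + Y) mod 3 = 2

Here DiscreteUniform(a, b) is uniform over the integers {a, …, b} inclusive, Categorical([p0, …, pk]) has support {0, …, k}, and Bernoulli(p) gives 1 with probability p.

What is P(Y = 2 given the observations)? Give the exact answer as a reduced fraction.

Enumerate traces; 48 have nonzero weight after conditioning:
  (Y=1, Z=0, X=1, W=0) weight 1/288
  (Y=1, Z=0, X=1, W=3) weight 1/144
  (Y=1, Z=0, X=2, W=0) weight 1/288
  (Y=1, Z=0, X=2, W=3) weight 1/144
  (Y=1, Z=0, X=3, W=0) weight 1/288
  (Y=1, Z=0, X=3, W=3) weight 1/144
  (Y=1, Z=0, X=4, W=0) weight 1/288
  (Y=1, Z=0, X=4, W=3) weight 1/144
  (Y=2, Z=0, X=1, W=2) weight 1/64
  … 39 more
Group by Y:
  weight(Y=1) = 29/360
  weight(Y=2) = 1/4
Total weight = 29/360 + 1/4 = 119/360
P(Y=1 | obs) = 29/360 / 119/360 = 29/119
P(Y=2 | obs) = 1/4 / 119/360 = 90/119

P(Y = 2 | obs) = 90/119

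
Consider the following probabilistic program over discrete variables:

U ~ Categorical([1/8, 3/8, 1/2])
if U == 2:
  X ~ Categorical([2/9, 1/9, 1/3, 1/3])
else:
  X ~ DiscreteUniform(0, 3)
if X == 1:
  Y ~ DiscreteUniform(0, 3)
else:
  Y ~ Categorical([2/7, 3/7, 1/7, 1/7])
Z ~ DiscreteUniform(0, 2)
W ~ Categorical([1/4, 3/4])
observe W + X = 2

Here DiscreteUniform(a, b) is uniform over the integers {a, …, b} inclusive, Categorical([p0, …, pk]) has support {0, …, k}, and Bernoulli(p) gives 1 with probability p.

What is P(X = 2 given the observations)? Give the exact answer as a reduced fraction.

Enumerate traces; 72 have nonzero weight after conditioning:
  (U=0, X=1, Y=0, Z=0, W=1) weight 1/512
  (U=0, X=1, Y=0, Z=1, W=1) weight 1/512
  (U=0, X=1, Y=0, Z=2, W=1) weight 1/512
  (U=0, X=1, Y=1, Z=0, W=1) weight 1/512
  (U=0, X=1, Y=1, Z=1, W=1) weight 1/512
  (U=0, X=1, Y=1, Z=2, W=1) weight 1/512
  (U=0, X=1, Y=2, Z=0, W=1) weight 1/512
  (U=0, X=1, Y=2, Z=1, W=1) weight 1/512
  (U=0, X=2, Y=0, Z=0, W=0) weight 1/1344
  … 63 more
Group by X:
  weight(X=1) = 13/96
  weight(X=2) = 7/96
Total weight = 13/96 + 7/96 = 5/24
P(X=1 | obs) = 13/96 / 5/24 = 13/20
P(X=2 | obs) = 7/96 / 5/24 = 7/20

P(X = 2 | obs) = 7/20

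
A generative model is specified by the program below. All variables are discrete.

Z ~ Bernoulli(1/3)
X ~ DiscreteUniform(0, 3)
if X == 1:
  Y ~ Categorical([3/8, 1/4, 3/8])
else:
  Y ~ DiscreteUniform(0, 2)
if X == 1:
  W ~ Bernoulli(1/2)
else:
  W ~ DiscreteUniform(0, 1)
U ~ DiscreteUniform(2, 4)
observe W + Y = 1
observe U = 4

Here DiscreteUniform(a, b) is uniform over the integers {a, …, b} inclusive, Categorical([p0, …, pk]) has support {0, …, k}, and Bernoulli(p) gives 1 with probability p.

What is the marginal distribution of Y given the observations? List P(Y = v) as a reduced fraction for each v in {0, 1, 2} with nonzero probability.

Enumerate traces; 16 have nonzero weight after conditioning:
  (Z=0, X=0, Y=0, W=1, U=4) weight 1/108
  (Z=0, X=0, Y=1, W=0, U=4) weight 1/108
  (Z=0, X=1, Y=0, W=1, U=4) weight 1/96
  (Z=0, X=1, Y=1, W=0, U=4) weight 1/144
  (Z=0, X=2, Y=0, W=1, U=4) weight 1/108
  (Z=0, X=2, Y=1, W=0, U=4) weight 1/108
  (Z=0, X=3, Y=0, W=1, U=4) weight 1/108
  (Z=0, X=3, Y=1, W=0, U=4) weight 1/108
  … 8 more
Group by Y:
  weight(Y=0) = 11/192
  weight(Y=1) = 5/96
Total weight = 11/192 + 5/96 = 7/64
P(Y=0 | obs) = 11/192 / 7/64 = 11/21
P(Y=1 | obs) = 5/96 / 7/64 = 10/21

P(Y=0) = 11/21, P(Y=1) = 10/21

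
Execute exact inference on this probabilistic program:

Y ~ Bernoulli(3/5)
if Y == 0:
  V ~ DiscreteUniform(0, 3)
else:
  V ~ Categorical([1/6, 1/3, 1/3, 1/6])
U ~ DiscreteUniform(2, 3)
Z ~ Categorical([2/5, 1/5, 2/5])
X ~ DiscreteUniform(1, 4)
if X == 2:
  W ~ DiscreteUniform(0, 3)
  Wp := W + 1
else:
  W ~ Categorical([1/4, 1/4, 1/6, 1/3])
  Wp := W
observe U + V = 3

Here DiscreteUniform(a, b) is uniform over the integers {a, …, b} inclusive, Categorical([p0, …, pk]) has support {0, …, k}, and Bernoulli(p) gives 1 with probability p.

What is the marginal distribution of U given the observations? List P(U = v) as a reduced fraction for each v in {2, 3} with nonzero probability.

P(U=2) = 3/5, P(U=3) = 2/5

Enumerate traces; 192 have nonzero weight after conditioning:
  (Y=0, V=0, U=3, Z=0, X=1, W=0) weight 1/800
  (Y=0, V=0, U=3, Z=0, X=1, W=1) weight 1/800
  (Y=0, V=0, U=3, Z=0, X=1, W=2) weight 1/1200
  (Y=0, V=0, U=3, Z=0, X=1, W=3) weight 1/600
  (Y=0, V=0, U=3, Z=0, X=2, W=0) weight 1/800
  (Y=0, V=0, U=3, Z=0, X=2, W=1) weight 1/800
  (Y=0, V=0, U=3, Z=0, X=2, W=2) weight 1/800
  (Y=0, V=0, U=3, Z=0, X=2, W=3) weight 1/800
  (Y=0, V=1, U=2, Z=0, X=1, W=0) weight 1/800
  … 183 more
Group by U:
  weight(U=2) = 3/20
  weight(U=3) = 1/10
Total weight = 3/20 + 1/10 = 1/4
P(U=2 | obs) = 3/20 / 1/4 = 3/5
P(U=3 | obs) = 1/10 / 1/4 = 2/5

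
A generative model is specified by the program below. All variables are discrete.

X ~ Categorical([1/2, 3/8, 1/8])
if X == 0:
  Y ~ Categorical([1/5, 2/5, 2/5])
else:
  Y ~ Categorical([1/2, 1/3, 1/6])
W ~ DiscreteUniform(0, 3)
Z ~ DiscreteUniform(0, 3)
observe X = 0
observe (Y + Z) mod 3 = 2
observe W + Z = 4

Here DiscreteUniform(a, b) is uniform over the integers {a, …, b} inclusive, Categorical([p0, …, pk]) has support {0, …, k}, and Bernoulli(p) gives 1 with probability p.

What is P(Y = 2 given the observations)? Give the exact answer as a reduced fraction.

Enumerate traces; 3 have nonzero weight after conditioning:
  (X=0, Y=0, W=2, Z=2) weight 1/160
  (X=0, Y=1, W=3, Z=1) weight 1/80
  (X=0, Y=2, W=1, Z=3) weight 1/80
Group by Y:
  weight(Y=0) = 1/160
  weight(Y=1) = 1/80
  weight(Y=2) = 1/80
Total weight = 1/160 + 1/80 + 1/80 = 1/32
P(Y=0 | obs) = 1/160 / 1/32 = 1/5
P(Y=1 | obs) = 1/80 / 1/32 = 2/5
P(Y=2 | obs) = 1/80 / 1/32 = 2/5

P(Y = 2 | obs) = 2/5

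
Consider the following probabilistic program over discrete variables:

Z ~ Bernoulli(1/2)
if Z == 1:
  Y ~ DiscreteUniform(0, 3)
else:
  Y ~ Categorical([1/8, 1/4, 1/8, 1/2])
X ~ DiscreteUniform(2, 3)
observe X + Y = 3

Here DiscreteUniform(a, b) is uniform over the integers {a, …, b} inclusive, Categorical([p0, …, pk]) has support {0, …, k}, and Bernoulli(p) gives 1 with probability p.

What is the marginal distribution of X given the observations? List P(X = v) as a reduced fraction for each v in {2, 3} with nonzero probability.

Enumerate traces; 4 have nonzero weight after conditioning:
  (Z=0, Y=0, X=3) weight 1/32
  (Z=0, Y=1, X=2) weight 1/16
  (Z=1, Y=0, X=3) weight 1/16
  (Z=1, Y=1, X=2) weight 1/16
Group by X:
  weight(X=2) = 1/8
  weight(X=3) = 3/32
Total weight = 1/8 + 3/32 = 7/32
P(X=2 | obs) = 1/8 / 7/32 = 4/7
P(X=3 | obs) = 3/32 / 7/32 = 3/7

P(X=2) = 4/7, P(X=3) = 3/7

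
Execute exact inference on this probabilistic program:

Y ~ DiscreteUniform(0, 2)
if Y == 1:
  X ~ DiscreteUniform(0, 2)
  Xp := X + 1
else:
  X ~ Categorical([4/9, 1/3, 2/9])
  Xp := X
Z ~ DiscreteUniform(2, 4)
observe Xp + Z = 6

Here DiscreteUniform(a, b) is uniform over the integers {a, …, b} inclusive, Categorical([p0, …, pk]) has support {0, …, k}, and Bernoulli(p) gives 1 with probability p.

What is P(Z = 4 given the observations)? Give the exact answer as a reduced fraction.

P(Z = 4 | obs) = 7/10

Enumerate traces; 4 have nonzero weight after conditioning:
  (Y=0, X=2, Z=4) weight 2/81
  (Y=1, X=1, Z=4) weight 1/27
  (Y=1, X=2, Z=3) weight 1/27
  (Y=2, X=2, Z=4) weight 2/81
Group by Z:
  weight(Z=3) = 1/27
  weight(Z=4) = 7/81
Total weight = 1/27 + 7/81 = 10/81
P(Z=3 | obs) = 1/27 / 10/81 = 3/10
P(Z=4 | obs) = 7/81 / 10/81 = 7/10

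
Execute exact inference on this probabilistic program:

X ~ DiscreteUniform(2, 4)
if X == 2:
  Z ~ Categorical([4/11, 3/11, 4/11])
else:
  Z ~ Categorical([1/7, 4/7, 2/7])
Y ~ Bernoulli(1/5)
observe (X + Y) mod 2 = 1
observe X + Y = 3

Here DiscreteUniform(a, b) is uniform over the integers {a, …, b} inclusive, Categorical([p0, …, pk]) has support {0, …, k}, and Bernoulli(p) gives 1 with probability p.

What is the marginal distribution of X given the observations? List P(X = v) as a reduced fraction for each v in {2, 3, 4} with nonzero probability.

P(X=2) = 1/5, P(X=3) = 4/5

Enumerate traces; 6 have nonzero weight after conditioning:
  (X=2, Z=0, Y=1) weight 4/165
  (X=2, Z=1, Y=1) weight 1/55
  (X=2, Z=2, Y=1) weight 4/165
  (X=3, Z=0, Y=0) weight 4/105
  (X=3, Z=1, Y=0) weight 16/105
  (X=3, Z=2, Y=0) weight 8/105
Group by X:
  weight(X=2) = 1/15
  weight(X=3) = 4/15
Total weight = 1/15 + 4/15 = 1/3
P(X=2 | obs) = 1/15 / 1/3 = 1/5
P(X=3 | obs) = 4/15 / 1/3 = 4/5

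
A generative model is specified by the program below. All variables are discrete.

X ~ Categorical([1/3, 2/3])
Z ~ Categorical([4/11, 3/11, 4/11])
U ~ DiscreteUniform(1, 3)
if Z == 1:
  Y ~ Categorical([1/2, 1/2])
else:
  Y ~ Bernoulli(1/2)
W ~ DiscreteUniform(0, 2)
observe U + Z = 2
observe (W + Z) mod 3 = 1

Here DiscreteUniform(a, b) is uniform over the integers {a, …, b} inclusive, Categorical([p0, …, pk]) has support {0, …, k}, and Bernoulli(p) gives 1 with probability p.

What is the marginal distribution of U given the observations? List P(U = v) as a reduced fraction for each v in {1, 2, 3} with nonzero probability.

P(U=1) = 3/7, P(U=2) = 4/7

Enumerate traces; 8 have nonzero weight after conditioning:
  (X=0, Z=0, U=2, Y=0, W=1) weight 2/297
  (X=0, Z=0, U=2, Y=1, W=1) weight 2/297
  (X=0, Z=1, U=1, Y=0, W=0) weight 1/198
  (X=0, Z=1, U=1, Y=1, W=0) weight 1/198
  (X=1, Z=0, U=2, Y=0, W=1) weight 4/297
  (X=1, Z=0, U=2, Y=1, W=1) weight 4/297
  (X=1, Z=1, U=1, Y=0, W=0) weight 1/99
  (X=1, Z=1, U=1, Y=1, W=0) weight 1/99
Group by U:
  weight(U=1) = 1/33
  weight(U=2) = 4/99
Total weight = 1/33 + 4/99 = 7/99
P(U=1 | obs) = 1/33 / 7/99 = 3/7
P(U=2 | obs) = 4/99 / 7/99 = 4/7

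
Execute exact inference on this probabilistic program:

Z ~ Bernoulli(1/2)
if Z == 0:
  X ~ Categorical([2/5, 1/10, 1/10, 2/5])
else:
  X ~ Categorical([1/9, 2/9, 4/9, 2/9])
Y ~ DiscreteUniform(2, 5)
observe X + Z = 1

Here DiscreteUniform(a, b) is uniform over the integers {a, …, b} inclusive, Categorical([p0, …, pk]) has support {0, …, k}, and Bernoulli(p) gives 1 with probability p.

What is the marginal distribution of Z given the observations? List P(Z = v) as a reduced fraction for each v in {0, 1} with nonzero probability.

Enumerate traces; 8 have nonzero weight after conditioning:
  (Z=0, X=1, Y=2) weight 1/80
  (Z=0, X=1, Y=3) weight 1/80
  (Z=0, X=1, Y=4) weight 1/80
  (Z=0, X=1, Y=5) weight 1/80
  (Z=1, X=0, Y=2) weight 1/72
  (Z=1, X=0, Y=3) weight 1/72
  (Z=1, X=0, Y=4) weight 1/72
  (Z=1, X=0, Y=5) weight 1/72
Group by Z:
  weight(Z=0) = 1/20
  weight(Z=1) = 1/18
Total weight = 1/20 + 1/18 = 19/180
P(Z=0 | obs) = 1/20 / 19/180 = 9/19
P(Z=1 | obs) = 1/18 / 19/180 = 10/19

P(Z=0) = 9/19, P(Z=1) = 10/19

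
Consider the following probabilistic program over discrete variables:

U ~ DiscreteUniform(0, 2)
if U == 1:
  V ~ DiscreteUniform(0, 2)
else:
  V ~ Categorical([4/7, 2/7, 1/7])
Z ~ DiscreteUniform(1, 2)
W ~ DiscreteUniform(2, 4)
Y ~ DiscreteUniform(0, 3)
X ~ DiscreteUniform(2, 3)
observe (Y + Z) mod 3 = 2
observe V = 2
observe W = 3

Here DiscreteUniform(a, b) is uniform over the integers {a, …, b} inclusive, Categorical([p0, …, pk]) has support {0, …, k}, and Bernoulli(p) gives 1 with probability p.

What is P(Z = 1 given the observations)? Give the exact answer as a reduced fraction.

Enumerate traces; 18 have nonzero weight after conditioning:
  (U=0, V=2, Z=1, W=3, Y=1, X=2) weight 1/1008
  (U=0, V=2, Z=1, W=3, Y=1, X=3) weight 1/1008
  (U=0, V=2, Z=2, W=3, Y=0, X=2) weight 1/1008
  (U=0, V=2, Z=2, W=3, Y=0, X=3) weight 1/1008
  (U=0, V=2, Z=2, W=3, Y=3, X=2) weight 1/1008
  (U=0, V=2, Z=2, W=3, Y=3, X=3) weight 1/1008
  (U=1, V=2, Z=1, W=3, Y=1, X=2) weight 1/432
  (U=1, V=2, Z=1, W=3, Y=1, X=3) weight 1/432
  … 10 more
Group by Z:
  weight(Z=1) = 13/1512
  weight(Z=2) = 13/756
Total weight = 13/1512 + 13/756 = 13/504
P(Z=1 | obs) = 13/1512 / 13/504 = 1/3
P(Z=2 | obs) = 13/756 / 13/504 = 2/3

P(Z = 1 | obs) = 1/3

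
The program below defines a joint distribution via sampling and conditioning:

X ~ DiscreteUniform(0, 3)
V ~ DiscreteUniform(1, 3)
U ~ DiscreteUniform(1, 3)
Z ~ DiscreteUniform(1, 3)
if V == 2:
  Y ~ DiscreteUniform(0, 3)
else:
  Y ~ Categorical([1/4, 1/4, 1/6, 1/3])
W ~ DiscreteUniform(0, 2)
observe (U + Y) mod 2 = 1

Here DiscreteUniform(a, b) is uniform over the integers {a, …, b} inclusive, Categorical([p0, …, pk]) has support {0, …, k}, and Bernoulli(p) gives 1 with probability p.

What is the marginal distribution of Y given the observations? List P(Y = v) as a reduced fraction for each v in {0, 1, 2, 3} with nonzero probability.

P(Y=0) = 9/26, P(Y=1) = 9/52, P(Y=2) = 7/26, P(Y=3) = 11/52

Enumerate traces; 648 have nonzero weight after conditioning:
  (X=0, V=1, U=1, Z=1, Y=0, W=0) weight 1/1296
  (X=0, V=1, U=1, Z=1, Y=0, W=1) weight 1/1296
  (X=0, V=1, U=1, Z=1, Y=0, W=2) weight 1/1296
  (X=0, V=1, U=1, Z=1, Y=2, W=0) weight 1/1944
  (X=0, V=1, U=1, Z=1, Y=2, W=1) weight 1/1944
  (X=0, V=1, U=1, Z=1, Y=2, W=2) weight 1/1944
  (X=0, V=1, U=1, Z=2, Y=0, W=0) weight 1/1296
  (X=0, V=1, U=1, Z=2, Y=0, W=1) weight 1/1296
  (X=0, V=1, U=2, Z=1, Y=1, W=0) weight 1/1296
  (X=0, V=1, U=2, Z=1, Y=3, W=0) weight 1/972
  … 638 more
Group by Y:
  weight(Y=0) = 1/6
  weight(Y=1) = 1/12
  weight(Y=2) = 7/54
  weight(Y=3) = 11/108
Total weight = 1/6 + 1/12 + 7/54 + 11/108 = 13/27
P(Y=0 | obs) = 1/6 / 13/27 = 9/26
P(Y=1 | obs) = 1/12 / 13/27 = 9/52
P(Y=2 | obs) = 7/54 / 13/27 = 7/26
P(Y=3 | obs) = 11/108 / 13/27 = 11/52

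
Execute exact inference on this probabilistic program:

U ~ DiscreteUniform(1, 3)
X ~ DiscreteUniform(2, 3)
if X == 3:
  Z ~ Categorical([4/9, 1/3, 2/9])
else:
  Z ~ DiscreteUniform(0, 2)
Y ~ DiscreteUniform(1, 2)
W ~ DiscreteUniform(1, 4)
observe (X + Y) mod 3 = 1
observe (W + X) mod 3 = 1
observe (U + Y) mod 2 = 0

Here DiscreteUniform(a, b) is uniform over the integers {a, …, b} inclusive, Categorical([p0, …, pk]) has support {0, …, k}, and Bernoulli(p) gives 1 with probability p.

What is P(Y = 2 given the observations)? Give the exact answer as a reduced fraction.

Enumerate traces; 15 have nonzero weight after conditioning:
  (U=1, X=3, Z=0, Y=1, W=1) weight 1/108
  (U=1, X=3, Z=0, Y=1, W=4) weight 1/108
  (U=1, X=3, Z=1, Y=1, W=1) weight 1/144
  (U=1, X=3, Z=1, Y=1, W=4) weight 1/144
  (U=1, X=3, Z=2, Y=1, W=1) weight 1/216
  (U=1, X=3, Z=2, Y=1, W=4) weight 1/216
  (U=2, X=2, Z=0, Y=2, W=2) weight 1/144
  (U=2, X=2, Z=1, Y=2, W=2) weight 1/144
  … 7 more
Group by Y:
  weight(Y=1) = 1/12
  weight(Y=2) = 1/48
Total weight = 1/12 + 1/48 = 5/48
P(Y=1 | obs) = 1/12 / 5/48 = 4/5
P(Y=2 | obs) = 1/48 / 5/48 = 1/5

P(Y = 2 | obs) = 1/5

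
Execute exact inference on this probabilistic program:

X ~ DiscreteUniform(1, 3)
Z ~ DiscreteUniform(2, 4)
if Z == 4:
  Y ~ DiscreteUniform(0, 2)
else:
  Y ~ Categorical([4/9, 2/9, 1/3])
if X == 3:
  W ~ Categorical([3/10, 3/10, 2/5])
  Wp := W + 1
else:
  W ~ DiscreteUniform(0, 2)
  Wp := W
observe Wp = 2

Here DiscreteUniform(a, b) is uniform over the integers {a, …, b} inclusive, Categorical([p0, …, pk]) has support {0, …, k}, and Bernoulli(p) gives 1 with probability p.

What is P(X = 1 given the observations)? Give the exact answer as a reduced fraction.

Enumerate traces; 27 have nonzero weight after conditioning:
  (X=1, Z=2, Y=0, W=2) weight 4/243
  (X=1, Z=2, Y=1, W=2) weight 2/243
  (X=1, Z=2, Y=2, W=2) weight 1/81
  (X=1, Z=3, Y=0, W=2) weight 4/243
  (X=1, Z=3, Y=1, W=2) weight 2/243
  (X=1, Z=3, Y=2, W=2) weight 1/81
  (X=1, Z=4, Y=0, W=2) weight 1/81
  (X=1, Z=4, Y=1, W=2) weight 1/81
  (X=2, Z=2, Y=0, W=2) weight 4/243
  (X=3, Z=2, Y=0, W=1) weight 2/135
  … 17 more
Group by X:
  weight(X=1) = 1/9
  weight(X=2) = 1/9
  weight(X=3) = 1/10
Total weight = 1/9 + 1/9 + 1/10 = 29/90
P(X=1 | obs) = 1/9 / 29/90 = 10/29
P(X=2 | obs) = 1/9 / 29/90 = 10/29
P(X=3 | obs) = 1/10 / 29/90 = 9/29

P(X = 1 | obs) = 10/29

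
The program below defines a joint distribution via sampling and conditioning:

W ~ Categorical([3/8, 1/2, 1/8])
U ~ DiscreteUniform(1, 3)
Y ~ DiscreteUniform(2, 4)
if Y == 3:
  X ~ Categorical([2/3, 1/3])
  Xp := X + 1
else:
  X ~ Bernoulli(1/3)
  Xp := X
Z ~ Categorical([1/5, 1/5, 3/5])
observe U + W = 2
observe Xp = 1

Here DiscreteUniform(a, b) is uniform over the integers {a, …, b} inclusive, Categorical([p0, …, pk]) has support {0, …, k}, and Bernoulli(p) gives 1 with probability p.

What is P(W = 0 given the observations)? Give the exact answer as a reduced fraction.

Enumerate traces; 18 have nonzero weight after conditioning:
  (W=0, U=2, Y=2, X=1, Z=0) weight 1/360
  (W=0, U=2, Y=2, X=1, Z=1) weight 1/360
  (W=0, U=2, Y=2, X=1, Z=2) weight 1/120
  (W=0, U=2, Y=3, X=0, Z=0) weight 1/180
  (W=0, U=2, Y=3, X=0, Z=1) weight 1/180
  (W=0, U=2, Y=3, X=0, Z=2) weight 1/60
  (W=0, U=2, Y=4, X=1, Z=0) weight 1/360
  (W=0, U=2, Y=4, X=1, Z=1) weight 1/360
  (W=1, U=1, Y=2, X=1, Z=0) weight 1/270
  … 9 more
Group by W:
  weight(W=0) = 1/18
  weight(W=1) = 2/27
Total weight = 1/18 + 2/27 = 7/54
P(W=0 | obs) = 1/18 / 7/54 = 3/7
P(W=1 | obs) = 2/27 / 7/54 = 4/7

P(W = 0 | obs) = 3/7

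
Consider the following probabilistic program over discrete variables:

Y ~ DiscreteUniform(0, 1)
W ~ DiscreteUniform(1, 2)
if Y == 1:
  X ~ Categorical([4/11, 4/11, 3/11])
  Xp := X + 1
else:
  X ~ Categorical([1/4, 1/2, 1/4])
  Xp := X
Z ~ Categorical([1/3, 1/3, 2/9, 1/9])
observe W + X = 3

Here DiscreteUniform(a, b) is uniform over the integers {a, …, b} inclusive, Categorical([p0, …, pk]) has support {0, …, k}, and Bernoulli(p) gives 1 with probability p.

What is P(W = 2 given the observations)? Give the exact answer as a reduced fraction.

P(W = 2 | obs) = 38/61

Enumerate traces; 16 have nonzero weight after conditioning:
  (Y=0, W=1, X=2, Z=0) weight 1/48
  (Y=0, W=1, X=2, Z=1) weight 1/48
  (Y=0, W=1, X=2, Z=2) weight 1/72
  (Y=0, W=1, X=2, Z=3) weight 1/144
  (Y=0, W=2, X=1, Z=0) weight 1/24
  (Y=0, W=2, X=1, Z=1) weight 1/24
  (Y=0, W=2, X=1, Z=2) weight 1/36
  (Y=0, W=2, X=1, Z=3) weight 1/72
  … 8 more
Group by W:
  weight(W=1) = 23/176
  weight(W=2) = 19/88
Total weight = 23/176 + 19/88 = 61/176
P(W=1 | obs) = 23/176 / 61/176 = 23/61
P(W=2 | obs) = 19/88 / 61/176 = 38/61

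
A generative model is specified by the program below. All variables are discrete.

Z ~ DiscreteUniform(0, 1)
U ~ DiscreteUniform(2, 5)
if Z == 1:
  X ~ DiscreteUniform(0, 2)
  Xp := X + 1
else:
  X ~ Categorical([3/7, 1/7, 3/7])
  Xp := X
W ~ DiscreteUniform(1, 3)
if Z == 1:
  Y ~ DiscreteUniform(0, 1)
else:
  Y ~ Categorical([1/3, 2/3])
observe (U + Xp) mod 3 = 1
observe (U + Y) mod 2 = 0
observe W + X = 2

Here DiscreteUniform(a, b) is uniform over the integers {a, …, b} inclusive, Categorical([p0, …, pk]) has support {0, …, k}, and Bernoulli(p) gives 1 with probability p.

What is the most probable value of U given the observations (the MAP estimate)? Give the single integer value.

Enumerate traces; 5 have nonzero weight after conditioning:
  (Z=0, U=3, X=1, W=1, Y=1) weight 1/252
  (Z=0, U=4, X=0, W=2, Y=0) weight 1/168
  (Z=1, U=2, X=1, W=1, Y=0) weight 1/144
  (Z=1, U=3, X=0, W=2, Y=1) weight 1/144
  (Z=1, U=5, X=1, W=1, Y=1) weight 1/144
Group by U:
  weight(U=2) = 1/144
  weight(U=3) = 11/1008
  weight(U=4) = 1/168
  weight(U=5) = 1/144
Total weight = 1/144 + 11/1008 + 1/168 + 1/144 = 31/1008
P(U=2 | obs) = 1/144 / 31/1008 = 7/31
P(U=3 | obs) = 11/1008 / 31/1008 = 11/31
P(U=4 | obs) = 1/168 / 31/1008 = 6/31
P(U=5 | obs) = 1/144 / 31/1008 = 7/31
argmax = 3

argmax_v P(U = v | obs) = 3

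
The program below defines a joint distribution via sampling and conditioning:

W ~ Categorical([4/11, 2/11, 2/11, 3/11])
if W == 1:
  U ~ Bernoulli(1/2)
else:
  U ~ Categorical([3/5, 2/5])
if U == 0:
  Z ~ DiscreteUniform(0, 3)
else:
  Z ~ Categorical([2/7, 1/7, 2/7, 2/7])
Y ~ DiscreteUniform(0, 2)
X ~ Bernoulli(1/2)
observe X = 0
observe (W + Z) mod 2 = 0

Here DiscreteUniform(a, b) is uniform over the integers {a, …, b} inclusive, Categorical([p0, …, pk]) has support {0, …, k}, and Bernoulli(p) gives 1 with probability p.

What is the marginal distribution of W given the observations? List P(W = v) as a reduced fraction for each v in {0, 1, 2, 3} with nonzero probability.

P(W=0) = 74/193, P(W=1) = 65/386, P(W=2) = 37/193, P(W=3) = 99/386

Enumerate traces; 48 have nonzero weight after conditioning:
  (W=0, U=0, Z=0, Y=0, X=0) weight 1/110
  (W=0, U=0, Z=0, Y=1, X=0) weight 1/110
  (W=0, U=0, Z=0, Y=2, X=0) weight 1/110
  (W=0, U=0, Z=2, Y=0, X=0) weight 1/110
  (W=0, U=0, Z=2, Y=1, X=0) weight 1/110
  (W=0, U=0, Z=2, Y=2, X=0) weight 1/110
  (W=0, U=1, Z=0, Y=0, X=0) weight 8/1155
  (W=0, U=1, Z=0, Y=1, X=0) weight 8/1155
  (W=1, U=0, Z=1, Y=0, X=0) weight 1/264
  (W=2, U=0, Z=0, Y=0, X=0) weight 1/220
  … 38 more
Group by W:
  weight(W=0) = 37/385
  weight(W=1) = 13/308
  weight(W=2) = 37/770
  weight(W=3) = 9/140
Total weight = 37/385 + 13/308 + 37/770 + 9/140 = 193/770
P(W=0 | obs) = 37/385 / 193/770 = 74/193
P(W=1 | obs) = 13/308 / 193/770 = 65/386
P(W=2 | obs) = 37/770 / 193/770 = 37/193
P(W=3 | obs) = 9/140 / 193/770 = 99/386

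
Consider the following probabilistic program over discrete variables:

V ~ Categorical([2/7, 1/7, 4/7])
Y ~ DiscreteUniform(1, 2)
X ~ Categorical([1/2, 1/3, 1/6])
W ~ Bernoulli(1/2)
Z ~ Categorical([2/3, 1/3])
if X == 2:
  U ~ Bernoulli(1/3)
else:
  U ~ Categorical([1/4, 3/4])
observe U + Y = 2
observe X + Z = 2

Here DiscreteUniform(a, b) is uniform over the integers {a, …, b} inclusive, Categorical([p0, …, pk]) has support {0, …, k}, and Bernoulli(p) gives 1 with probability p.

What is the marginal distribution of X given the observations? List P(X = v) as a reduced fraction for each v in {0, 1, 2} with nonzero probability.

Enumerate traces; 24 have nonzero weight after conditioning:
  (V=0, Y=1, X=1, W=0, Z=1, U=1) weight 1/168
  (V=0, Y=1, X=1, W=1, Z=1, U=1) weight 1/168
  (V=0, Y=1, X=2, W=0, Z=0, U=1) weight 1/378
  (V=0, Y=1, X=2, W=1, Z=0, U=1) weight 1/378
  (V=0, Y=2, X=1, W=0, Z=1, U=0) weight 1/504
  (V=0, Y=2, X=1, W=1, Z=1, U=0) weight 1/504
  (V=0, Y=2, X=2, W=0, Z=0, U=0) weight 1/189
  (V=0, Y=2, X=2, W=1, Z=0, U=0) weight 1/189
  … 16 more
Group by X:
  weight(X=1) = 1/18
  weight(X=2) = 1/18
Total weight = 1/18 + 1/18 = 1/9
P(X=1 | obs) = 1/18 / 1/9 = 1/2
P(X=2 | obs) = 1/18 / 1/9 = 1/2

P(X=1) = 1/2, P(X=2) = 1/2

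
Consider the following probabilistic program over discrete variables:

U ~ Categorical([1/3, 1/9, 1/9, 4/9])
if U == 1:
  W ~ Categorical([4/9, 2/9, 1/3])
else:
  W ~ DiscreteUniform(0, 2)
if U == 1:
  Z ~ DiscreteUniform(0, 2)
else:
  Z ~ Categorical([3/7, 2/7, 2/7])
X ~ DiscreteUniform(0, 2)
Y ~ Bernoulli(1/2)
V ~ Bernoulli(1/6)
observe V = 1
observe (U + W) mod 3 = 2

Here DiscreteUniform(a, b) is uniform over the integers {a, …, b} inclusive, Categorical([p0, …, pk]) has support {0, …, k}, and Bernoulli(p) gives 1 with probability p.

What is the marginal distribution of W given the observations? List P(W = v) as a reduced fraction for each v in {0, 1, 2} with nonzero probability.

Enumerate traces; 72 have nonzero weight after conditioning:
  (U=0, W=2, Z=0, X=0, Y=0, V=1) weight 1/756
  (U=0, W=2, Z=0, X=0, Y=1, V=1) weight 1/756
  (U=0, W=2, Z=0, X=1, Y=0, V=1) weight 1/756
  (U=0, W=2, Z=0, X=1, Y=1, V=1) weight 1/756
  (U=0, W=2, Z=0, X=2, Y=0, V=1) weight 1/756
  (U=0, W=2, Z=0, X=2, Y=1, V=1) weight 1/756
  (U=0, W=2, Z=1, X=0, Y=0, V=1) weight 1/1134
  (U=0, W=2, Z=1, X=0, Y=1, V=1) weight 1/1134
  (U=1, W=1, Z=0, X=0, Y=0, V=1) weight 1/4374
  (U=2, W=0, Z=0, X=0, Y=0, V=1) weight 1/2268
  … 62 more
Group by W:
  weight(W=0) = 1/162
  weight(W=1) = 1/243
  weight(W=2) = 7/162
Total weight = 1/162 + 1/243 + 7/162 = 13/243
P(W=0 | obs) = 1/162 / 13/243 = 3/26
P(W=1 | obs) = 1/243 / 13/243 = 1/13
P(W=2 | obs) = 7/162 / 13/243 = 21/26

P(W=0) = 3/26, P(W=1) = 1/13, P(W=2) = 21/26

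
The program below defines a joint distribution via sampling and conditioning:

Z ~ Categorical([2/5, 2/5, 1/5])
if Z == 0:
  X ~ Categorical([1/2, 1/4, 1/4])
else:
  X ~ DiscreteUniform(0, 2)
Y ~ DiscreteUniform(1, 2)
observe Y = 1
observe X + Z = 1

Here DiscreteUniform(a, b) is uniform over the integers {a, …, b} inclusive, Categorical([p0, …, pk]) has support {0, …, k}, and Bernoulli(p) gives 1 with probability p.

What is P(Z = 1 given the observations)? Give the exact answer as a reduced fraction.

P(Z = 1 | obs) = 4/7

Enumerate traces; 2 have nonzero weight after conditioning:
  (Z=0, X=1, Y=1) weight 1/20
  (Z=1, X=0, Y=1) weight 1/15
Group by Z:
  weight(Z=0) = 1/20
  weight(Z=1) = 1/15
Total weight = 1/20 + 1/15 = 7/60
P(Z=0 | obs) = 1/20 / 7/60 = 3/7
P(Z=1 | obs) = 1/15 / 7/60 = 4/7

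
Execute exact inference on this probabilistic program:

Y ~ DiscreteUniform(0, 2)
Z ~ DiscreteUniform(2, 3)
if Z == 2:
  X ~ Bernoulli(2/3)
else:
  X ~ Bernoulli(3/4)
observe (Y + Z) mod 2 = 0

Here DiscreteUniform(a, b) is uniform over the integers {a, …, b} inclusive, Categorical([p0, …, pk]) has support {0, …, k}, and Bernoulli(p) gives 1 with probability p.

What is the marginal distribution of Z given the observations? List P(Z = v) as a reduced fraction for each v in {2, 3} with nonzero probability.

Enumerate traces; 6 have nonzero weight after conditioning:
  (Y=0, Z=2, X=0) weight 1/18
  (Y=0, Z=2, X=1) weight 1/9
  (Y=1, Z=3, X=0) weight 1/24
  (Y=1, Z=3, X=1) weight 1/8
  (Y=2, Z=2, X=0) weight 1/18
  (Y=2, Z=2, X=1) weight 1/9
Group by Z:
  weight(Z=2) = 1/3
  weight(Z=3) = 1/6
Total weight = 1/3 + 1/6 = 1/2
P(Z=2 | obs) = 1/3 / 1/2 = 2/3
P(Z=3 | obs) = 1/6 / 1/2 = 1/3

P(Z=2) = 2/3, P(Z=3) = 1/3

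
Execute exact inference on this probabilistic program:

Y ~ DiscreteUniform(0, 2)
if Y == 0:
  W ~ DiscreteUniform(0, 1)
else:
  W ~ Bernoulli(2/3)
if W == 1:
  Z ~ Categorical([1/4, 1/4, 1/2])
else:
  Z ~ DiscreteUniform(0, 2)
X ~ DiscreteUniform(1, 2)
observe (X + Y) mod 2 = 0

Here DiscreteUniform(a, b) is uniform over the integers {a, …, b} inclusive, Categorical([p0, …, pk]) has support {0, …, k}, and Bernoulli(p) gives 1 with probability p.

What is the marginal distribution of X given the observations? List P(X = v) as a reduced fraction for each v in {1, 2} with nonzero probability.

P(X=1) = 1/3, P(X=2) = 2/3

Enumerate traces; 18 have nonzero weight after conditioning:
  (Y=0, W=0, Z=0, X=2) weight 1/36
  (Y=0, W=0, Z=1, X=2) weight 1/36
  (Y=0, W=0, Z=2, X=2) weight 1/36
  (Y=0, W=1, Z=0, X=2) weight 1/48
  (Y=0, W=1, Z=1, X=2) weight 1/48
  (Y=0, W=1, Z=2, X=2) weight 1/24
  (Y=1, W=0, Z=0, X=1) weight 1/54
  (Y=1, W=0, Z=1, X=1) weight 1/54
  … 10 more
Group by X:
  weight(X=1) = 1/6
  weight(X=2) = 1/3
Total weight = 1/6 + 1/3 = 1/2
P(X=1 | obs) = 1/6 / 1/2 = 1/3
P(X=2 | obs) = 1/3 / 1/2 = 2/3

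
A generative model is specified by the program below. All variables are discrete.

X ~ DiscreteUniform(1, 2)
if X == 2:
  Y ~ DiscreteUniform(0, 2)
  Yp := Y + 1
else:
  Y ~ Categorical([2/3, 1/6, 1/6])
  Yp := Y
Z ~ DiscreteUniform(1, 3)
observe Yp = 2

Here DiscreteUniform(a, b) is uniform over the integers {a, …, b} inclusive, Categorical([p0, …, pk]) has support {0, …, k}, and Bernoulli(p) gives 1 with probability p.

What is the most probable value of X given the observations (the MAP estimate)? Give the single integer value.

Enumerate traces; 6 have nonzero weight after conditioning:
  (X=1, Y=2, Z=1) weight 1/36
  (X=1, Y=2, Z=2) weight 1/36
  (X=1, Y=2, Z=3) weight 1/36
  (X=2, Y=1, Z=1) weight 1/18
  (X=2, Y=1, Z=2) weight 1/18
  (X=2, Y=1, Z=3) weight 1/18
Group by X:
  weight(X=1) = 1/12
  weight(X=2) = 1/6
Total weight = 1/12 + 1/6 = 1/4
P(X=1 | obs) = 1/12 / 1/4 = 1/3
P(X=2 | obs) = 1/6 / 1/4 = 2/3
argmax = 2

argmax_v P(X = v | obs) = 2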